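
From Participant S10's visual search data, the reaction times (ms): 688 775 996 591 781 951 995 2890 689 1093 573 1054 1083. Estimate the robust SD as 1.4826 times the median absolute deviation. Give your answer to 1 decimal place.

Sorted: 573, 591, 688, 689, 775, 781, 951, 995, 996, 1054, 1083, 1093, 2890 → median = 951
|x − 951| sorted: 0, 44, 45, 103, 132, 142, 170, 176, 262, 263, 360, 378, 1939 → MAD = 170
Robust SD ≈ 1.4826 × 170 = 252.042

252.0 ms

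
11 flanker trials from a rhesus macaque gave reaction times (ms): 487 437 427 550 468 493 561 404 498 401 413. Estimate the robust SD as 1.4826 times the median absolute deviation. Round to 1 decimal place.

Sorted: 401, 404, 413, 427, 437, 468, 487, 493, 498, 550, 561 → median = 468
|x − 468| sorted: 0, 19, 25, 30, 31, 41, 55, 64, 67, 82, 93 → MAD = 41
Robust SD ≈ 1.4826 × 41 = 60.787

60.8 ms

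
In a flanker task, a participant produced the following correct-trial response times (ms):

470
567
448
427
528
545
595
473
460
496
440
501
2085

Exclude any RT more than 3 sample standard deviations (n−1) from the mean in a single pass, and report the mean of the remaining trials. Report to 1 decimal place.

495.8 ms

n = 13, ΣRT = 8035, M = 618.077
Σ(x−M)² = 2362178.92; s = √(2362178.92/12) = 443.676
Cutoffs: 618.077 ± 3·443.676 → [-713.0, 1949.1]
Outside: 2085 → excluded.
Retained (n=12): Σ = 5950, mean = 5950/12 = 495.833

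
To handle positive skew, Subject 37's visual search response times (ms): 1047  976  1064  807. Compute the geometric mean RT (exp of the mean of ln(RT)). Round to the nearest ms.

ln(RT): 6.9537, 6.8835, 6.9698, 6.6933
Mean ln(RT) = 27.5003/4 = 6.87507
Geometric mean = exp(6.87507) = 967.84 ms

968 ms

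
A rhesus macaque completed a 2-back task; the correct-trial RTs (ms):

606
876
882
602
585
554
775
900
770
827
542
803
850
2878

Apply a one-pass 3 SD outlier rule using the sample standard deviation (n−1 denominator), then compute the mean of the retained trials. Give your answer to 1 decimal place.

n = 14, ΣRT = 12450, M = 889.286
Σ(x−M)² = 4483884.86; s = √(4483884.86/13) = 587.294
Cutoffs: 889.286 ± 3·587.294 → [-872.6, 2651.2]
Outside: 2878 → excluded.
Retained (n=13): Σ = 9572, mean = 9572/13 = 736.308

736.3 ms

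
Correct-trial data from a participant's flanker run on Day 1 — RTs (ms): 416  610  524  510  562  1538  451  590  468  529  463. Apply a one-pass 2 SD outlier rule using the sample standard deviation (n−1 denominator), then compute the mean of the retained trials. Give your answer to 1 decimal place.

n = 11, ΣRT = 6661, M = 605.545
Σ(x−M)² = 992316.73; s = √(992316.73/10) = 315.011
Cutoffs: 605.545 ± 2·315.011 → [-24.5, 1235.6]
Outside: 1538 → excluded.
Retained (n=10): Σ = 5123, mean = 5123/10 = 512.300

512.3 ms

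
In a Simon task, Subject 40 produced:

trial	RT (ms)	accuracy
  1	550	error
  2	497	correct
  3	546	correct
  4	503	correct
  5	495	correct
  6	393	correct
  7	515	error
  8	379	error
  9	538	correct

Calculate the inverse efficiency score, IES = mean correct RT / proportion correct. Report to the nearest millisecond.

Correct trials (n=6): 497, 546, 503, 495, 393, 538
Mean correct RT = 2972/6 = 495.3333 ms
Proportion correct = 6/9
IES = 495.3333 / (6/9) = 743.000 ms

743 ms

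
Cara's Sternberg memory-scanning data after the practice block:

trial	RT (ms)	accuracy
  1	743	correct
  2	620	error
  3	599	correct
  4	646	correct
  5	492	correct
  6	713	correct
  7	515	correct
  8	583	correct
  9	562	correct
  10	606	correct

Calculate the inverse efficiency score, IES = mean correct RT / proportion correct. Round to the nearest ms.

Correct trials (n=9): 743, 599, 646, 492, 713, 515, 583, 562, 606
Mean correct RT = 5459/9 = 606.5556 ms
Proportion correct = 9/10
IES = 606.5556 / (9/10) = 673.951 ms

674 ms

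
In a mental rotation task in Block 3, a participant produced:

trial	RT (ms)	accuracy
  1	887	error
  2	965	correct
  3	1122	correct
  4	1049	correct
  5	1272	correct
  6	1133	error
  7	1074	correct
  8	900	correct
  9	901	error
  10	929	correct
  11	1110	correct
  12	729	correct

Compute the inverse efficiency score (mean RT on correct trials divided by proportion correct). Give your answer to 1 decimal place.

Correct trials (n=9): 965, 1122, 1049, 1272, 1074, 900, 929, 1110, 729
Mean correct RT = 9150/9 = 1016.6667 ms
Proportion correct = 9/12
IES = 1016.6667 / (9/12) = 1355.556 ms

1355.6 ms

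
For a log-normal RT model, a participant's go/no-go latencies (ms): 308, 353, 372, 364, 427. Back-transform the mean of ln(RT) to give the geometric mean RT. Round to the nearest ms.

ln(RT): 5.7301, 5.8665, 5.9189, 5.8972, 6.0568
Mean ln(RT) = 29.4694/5 = 5.89388
Geometric mean = exp(5.89388) = 362.81 ms

363 ms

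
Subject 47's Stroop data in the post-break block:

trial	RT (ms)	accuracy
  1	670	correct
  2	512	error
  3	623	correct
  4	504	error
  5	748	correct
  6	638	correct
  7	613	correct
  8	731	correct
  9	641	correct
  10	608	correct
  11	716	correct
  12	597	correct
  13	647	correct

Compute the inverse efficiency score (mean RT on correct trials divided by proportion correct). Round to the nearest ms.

Correct trials (n=11): 670, 623, 748, 638, 613, 731, 641, 608, 716, 597, 647
Mean correct RT = 7232/11 = 657.4545 ms
Proportion correct = 11/13
IES = 657.4545 / (11/13) = 776.992 ms

777 ms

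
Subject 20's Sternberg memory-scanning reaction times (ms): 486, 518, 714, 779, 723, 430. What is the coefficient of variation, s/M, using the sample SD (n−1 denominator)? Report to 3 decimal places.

n = 6, Σ = 3650, M = 608.3333
Σ(x−M)² = 108369.333; s = √(108369.333/5) = 147.2205
CV = 147.2205 / 608.3333 = 0.24201

0.242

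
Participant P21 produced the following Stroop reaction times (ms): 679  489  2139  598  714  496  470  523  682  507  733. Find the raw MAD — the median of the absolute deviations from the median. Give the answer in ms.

Sorted: 470, 489, 496, 507, 523, 598, 679, 682, 714, 733, 2139 → median = 598
|x − 598|: 81, 109, 1541, 0, 116, 102, 128, 75, 84, 91, 135
Sorted deviations: 0, 75, 81, 84, 91, 102, 109, 116, 128, 135, 1541 → MAD = 102

102 ms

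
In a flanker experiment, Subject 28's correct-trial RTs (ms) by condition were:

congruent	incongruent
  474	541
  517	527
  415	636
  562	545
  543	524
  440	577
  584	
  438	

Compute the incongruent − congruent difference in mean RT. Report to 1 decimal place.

61.7 ms

M(congruent) = 3973/8 = 496.625
M(incongruent) = 3350/6 = 558.333
Difference = 558.333 − 496.625 = 61.708 ms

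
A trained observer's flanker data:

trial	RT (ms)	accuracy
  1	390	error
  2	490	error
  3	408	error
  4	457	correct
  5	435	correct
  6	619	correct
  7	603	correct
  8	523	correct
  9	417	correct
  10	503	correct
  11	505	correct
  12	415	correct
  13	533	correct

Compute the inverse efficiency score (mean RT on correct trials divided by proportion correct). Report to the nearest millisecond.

Correct trials (n=10): 457, 435, 619, 603, 523, 417, 503, 505, 415, 533
Mean correct RT = 5010/10 = 501.0000 ms
Proportion correct = 10/13
IES = 501.0000 / (10/13) = 651.300 ms

651 ms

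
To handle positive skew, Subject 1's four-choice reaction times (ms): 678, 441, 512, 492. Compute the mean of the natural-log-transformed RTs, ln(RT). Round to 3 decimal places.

6.261

ln(RT): 6.5191, 6.0890, 6.2383, 6.1985
Σ ln(RT) = 25.0450
Mean = 25.0450/4 = 6.26125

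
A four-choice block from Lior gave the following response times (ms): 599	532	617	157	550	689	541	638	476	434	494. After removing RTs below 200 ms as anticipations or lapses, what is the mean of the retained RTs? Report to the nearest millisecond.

557 ms

Excluded: 157
Retained (n=10): Σ = 5570
Mean = 5570/10 = 557.0000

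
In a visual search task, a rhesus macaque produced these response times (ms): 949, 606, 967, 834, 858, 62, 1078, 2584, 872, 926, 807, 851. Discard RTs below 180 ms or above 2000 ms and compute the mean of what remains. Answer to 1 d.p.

Excluded: 62, 2584
Retained (n=10): Σ = 8748
Mean = 8748/10 = 874.8000

874.8 ms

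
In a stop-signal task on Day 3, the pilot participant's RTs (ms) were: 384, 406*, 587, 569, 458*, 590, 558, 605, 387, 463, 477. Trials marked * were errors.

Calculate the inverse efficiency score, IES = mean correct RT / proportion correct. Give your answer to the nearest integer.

Correct trials (n=9): 384, 587, 569, 590, 558, 605, 387, 463, 477
Mean correct RT = 4620/9 = 513.3333 ms
Proportion correct = 9/11
IES = 513.3333 / (9/11) = 627.407 ms

627 ms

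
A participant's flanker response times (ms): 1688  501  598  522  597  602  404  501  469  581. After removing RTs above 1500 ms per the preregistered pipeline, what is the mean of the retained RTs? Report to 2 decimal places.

530.56 ms

Excluded: 1688
Retained (n=9): Σ = 4775
Mean = 4775/9 = 530.5556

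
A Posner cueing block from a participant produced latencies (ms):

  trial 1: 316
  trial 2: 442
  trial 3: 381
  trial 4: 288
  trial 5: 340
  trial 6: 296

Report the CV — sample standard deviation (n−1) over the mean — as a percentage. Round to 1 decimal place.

17.1%

n = 6, Σ = 2063, M = 343.8333
Σ(x−M)² = 17212.833; s = √(17212.833/5) = 58.6734
CV = 58.6734 / 343.8333 = 0.17064 = 17.064%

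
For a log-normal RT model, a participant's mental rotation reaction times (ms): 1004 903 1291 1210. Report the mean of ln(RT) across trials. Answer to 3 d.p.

ln(RT): 6.9117, 6.8057, 7.1632, 7.0984
Σ ln(RT) = 27.9790
Mean = 27.9790/4 = 6.99475

6.995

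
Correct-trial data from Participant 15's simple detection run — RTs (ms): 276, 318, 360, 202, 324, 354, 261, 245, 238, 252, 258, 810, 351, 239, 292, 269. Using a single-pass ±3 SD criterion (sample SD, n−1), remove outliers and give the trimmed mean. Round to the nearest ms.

n = 16, ΣRT = 5049, M = 315.562
Σ(x−M)² = 293625.94; s = √(293625.94/15) = 139.911
Cutoffs: 315.562 ± 3·139.911 → [-104.2, 735.3]
Outside: 810 → excluded.
Retained (n=15): Σ = 4239, mean = 4239/15 = 282.600

283 ms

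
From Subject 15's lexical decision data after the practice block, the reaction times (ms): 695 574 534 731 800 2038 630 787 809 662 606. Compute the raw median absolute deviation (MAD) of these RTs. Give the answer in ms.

92 ms

Sorted: 534, 574, 606, 630, 662, 695, 731, 787, 800, 809, 2038 → median = 695
|x − 695|: 0, 121, 161, 36, 105, 1343, 65, 92, 114, 33, 89
Sorted deviations: 0, 33, 36, 65, 89, 92, 105, 114, 121, 161, 1343 → MAD = 92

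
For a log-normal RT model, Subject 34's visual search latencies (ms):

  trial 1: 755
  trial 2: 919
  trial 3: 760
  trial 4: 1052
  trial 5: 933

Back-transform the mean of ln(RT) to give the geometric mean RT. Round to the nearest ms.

ln(RT): 6.6267, 6.8233, 6.6333, 6.9584, 6.8384
Mean ln(RT) = 33.8802/5 = 6.77604
Geometric mean = exp(6.77604) = 876.59 ms

877 ms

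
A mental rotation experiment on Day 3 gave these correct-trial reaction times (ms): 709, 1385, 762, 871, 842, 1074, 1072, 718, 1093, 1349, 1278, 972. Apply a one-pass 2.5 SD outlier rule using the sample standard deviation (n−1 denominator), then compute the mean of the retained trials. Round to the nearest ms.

1010 ms

n = 12, ΣRT = 12125, M = 1010.417
Σ(x−M)² = 628554.92; s = √(628554.92/11) = 239.043
Cutoffs: 1010.417 ± 2.5·239.043 → [412.8, 1608.0]
No RTs fall outside the cutoffs; all 12 retained. Mean = 12125/12 = 1010.417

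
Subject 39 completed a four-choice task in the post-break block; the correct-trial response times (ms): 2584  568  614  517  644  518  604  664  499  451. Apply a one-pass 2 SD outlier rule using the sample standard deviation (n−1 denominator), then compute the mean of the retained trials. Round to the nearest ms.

564 ms

n = 10, ΣRT = 7663, M = 766.300
Σ(x−M)² = 3712982.10; s = √(3712982.10/9) = 642.303
Cutoffs: 766.300 ± 2·642.303 → [-518.3, 2050.9]
Outside: 2584 → excluded.
Retained (n=9): Σ = 5079, mean = 5079/9 = 564.333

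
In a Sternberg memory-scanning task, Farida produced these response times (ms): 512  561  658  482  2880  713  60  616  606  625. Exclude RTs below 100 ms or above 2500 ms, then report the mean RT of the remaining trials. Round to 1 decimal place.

Excluded: 60, 2880
Retained (n=8): Σ = 4773
Mean = 4773/8 = 596.6250

596.6 ms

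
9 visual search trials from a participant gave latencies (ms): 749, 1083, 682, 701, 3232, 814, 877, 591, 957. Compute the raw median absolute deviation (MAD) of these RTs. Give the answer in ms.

Sorted: 591, 682, 701, 749, 814, 877, 957, 1083, 3232 → median = 814
|x − 814|: 65, 269, 132, 113, 2418, 0, 63, 223, 143
Sorted deviations: 0, 63, 65, 113, 132, 143, 223, 269, 2418 → MAD = 132

132 ms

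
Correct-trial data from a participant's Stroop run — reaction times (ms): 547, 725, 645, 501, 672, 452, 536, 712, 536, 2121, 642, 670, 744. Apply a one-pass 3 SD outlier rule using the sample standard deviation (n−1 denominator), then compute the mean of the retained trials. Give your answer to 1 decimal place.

615.2 ms

n = 13, ΣRT = 9503, M = 731.000
Σ(x−M)² = 2195832.00; s = √(2195832.00/12) = 427.769
Cutoffs: 731.000 ± 3·427.769 → [-552.3, 2014.3]
Outside: 2121 → excluded.
Retained (n=12): Σ = 7382, mean = 7382/12 = 615.167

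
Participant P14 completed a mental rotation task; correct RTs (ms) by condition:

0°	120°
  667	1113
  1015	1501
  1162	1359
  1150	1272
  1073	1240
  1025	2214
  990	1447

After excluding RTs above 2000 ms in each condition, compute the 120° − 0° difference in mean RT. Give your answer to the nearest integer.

310 ms

120°: exclude 2214
M(0°) = 7082/7 = 1011.714
M(120°) = 7932/6 = 1322.000
Difference = 1322.000 − 1011.714 = 310.286 ms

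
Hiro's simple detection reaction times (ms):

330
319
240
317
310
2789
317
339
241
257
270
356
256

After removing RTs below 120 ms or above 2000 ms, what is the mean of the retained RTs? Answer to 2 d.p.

Excluded: 2789
Retained (n=12): Σ = 3552
Mean = 3552/12 = 296.0000

296.00 ms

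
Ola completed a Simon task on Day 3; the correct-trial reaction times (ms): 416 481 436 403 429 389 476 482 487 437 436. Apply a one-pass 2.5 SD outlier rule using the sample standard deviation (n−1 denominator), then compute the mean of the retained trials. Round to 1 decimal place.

442.9 ms

n = 11, ΣRT = 4872, M = 442.909
Σ(x−M)² = 11564.91; s = √(11564.91/10) = 34.007
Cutoffs: 442.909 ± 2.5·34.007 → [357.9, 527.9]
No RTs fall outside the cutoffs; all 11 retained. Mean = 4872/11 = 442.909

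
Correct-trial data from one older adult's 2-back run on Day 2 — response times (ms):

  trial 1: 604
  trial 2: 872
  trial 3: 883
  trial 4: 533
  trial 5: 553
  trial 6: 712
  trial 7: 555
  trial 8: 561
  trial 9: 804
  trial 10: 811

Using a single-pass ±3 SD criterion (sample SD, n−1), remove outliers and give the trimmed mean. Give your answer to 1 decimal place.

n = 10, ΣRT = 6888, M = 688.800
Σ(x−M)² = 184159.60; s = √(184159.60/9) = 143.046
Cutoffs: 688.800 ± 3·143.046 → [259.7, 1117.9]
No RTs fall outside the cutoffs; all 10 retained. Mean = 6888/10 = 688.800

688.8 ms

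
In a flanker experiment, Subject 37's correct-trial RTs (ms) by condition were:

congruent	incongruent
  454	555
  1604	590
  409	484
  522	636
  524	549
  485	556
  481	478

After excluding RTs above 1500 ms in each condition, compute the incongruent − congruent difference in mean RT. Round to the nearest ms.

congruent: exclude 1604
M(congruent) = 2875/6 = 479.167
M(incongruent) = 3848/7 = 549.714
Difference = 549.714 − 479.167 = 70.548 ms

71 ms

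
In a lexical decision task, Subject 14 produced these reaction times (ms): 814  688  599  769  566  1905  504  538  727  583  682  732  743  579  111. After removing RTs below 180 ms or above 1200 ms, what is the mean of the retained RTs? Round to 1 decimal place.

655.7 ms

Excluded: 111, 1905
Retained (n=13): Σ = 8524
Mean = 8524/13 = 655.6923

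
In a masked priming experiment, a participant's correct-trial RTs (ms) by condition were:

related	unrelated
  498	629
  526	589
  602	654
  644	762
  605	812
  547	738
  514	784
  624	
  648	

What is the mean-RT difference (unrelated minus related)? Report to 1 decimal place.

M(related) = 5208/9 = 578.667
M(unrelated) = 4968/7 = 709.714
Difference = 709.714 − 578.667 = 131.048 ms

131.0 ms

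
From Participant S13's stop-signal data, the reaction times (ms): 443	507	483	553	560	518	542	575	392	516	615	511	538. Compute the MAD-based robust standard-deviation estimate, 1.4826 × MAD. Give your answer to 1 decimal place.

51.9 ms

Sorted: 392, 443, 483, 507, 511, 516, 518, 538, 542, 553, 560, 575, 615 → median = 518
|x − 518| sorted: 0, 2, 7, 11, 20, 24, 35, 35, 42, 57, 75, 97, 126 → MAD = 35
Robust SD ≈ 1.4826 × 35 = 51.891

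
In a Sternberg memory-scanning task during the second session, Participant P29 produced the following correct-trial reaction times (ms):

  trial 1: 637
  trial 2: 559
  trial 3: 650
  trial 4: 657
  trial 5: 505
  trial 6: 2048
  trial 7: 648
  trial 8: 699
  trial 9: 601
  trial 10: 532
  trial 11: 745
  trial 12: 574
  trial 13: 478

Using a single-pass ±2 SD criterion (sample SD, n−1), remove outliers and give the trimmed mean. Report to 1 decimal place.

607.1 ms

n = 13, ΣRT = 9333, M = 717.923
Σ(x−M)² = 1987066.92; s = √(1987066.92/12) = 406.926
Cutoffs: 717.923 ± 2·406.926 → [-95.9, 1531.8]
Outside: 2048 → excluded.
Retained (n=12): Σ = 7285, mean = 7285/12 = 607.083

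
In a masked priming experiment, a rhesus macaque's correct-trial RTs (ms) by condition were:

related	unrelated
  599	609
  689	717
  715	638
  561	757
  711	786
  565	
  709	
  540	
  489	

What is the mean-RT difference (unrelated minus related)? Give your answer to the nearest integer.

M(related) = 5578/9 = 619.778
M(unrelated) = 3507/5 = 701.400
Difference = 701.400 − 619.778 = 81.622 ms

82 ms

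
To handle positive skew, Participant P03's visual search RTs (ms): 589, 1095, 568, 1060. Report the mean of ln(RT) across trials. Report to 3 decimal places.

6.671

ln(RT): 6.3784, 6.9985, 6.3421, 6.9660
Σ ln(RT) = 26.6851
Mean = 26.6851/4 = 6.67127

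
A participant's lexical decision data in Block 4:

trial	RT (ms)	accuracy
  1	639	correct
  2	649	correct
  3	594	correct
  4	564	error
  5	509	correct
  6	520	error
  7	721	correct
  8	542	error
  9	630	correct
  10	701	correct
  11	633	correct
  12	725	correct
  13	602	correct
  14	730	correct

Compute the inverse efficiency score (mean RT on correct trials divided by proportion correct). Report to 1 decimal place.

825.3 ms

Correct trials (n=11): 639, 649, 594, 509, 721, 630, 701, 633, 725, 602, 730
Mean correct RT = 7133/11 = 648.4545 ms
Proportion correct = 11/14
IES = 648.4545 / (11/14) = 825.306 ms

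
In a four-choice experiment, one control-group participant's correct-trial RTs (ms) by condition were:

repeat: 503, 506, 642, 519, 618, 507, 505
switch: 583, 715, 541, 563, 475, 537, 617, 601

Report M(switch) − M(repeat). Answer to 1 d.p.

M(repeat) = 3800/7 = 542.857
M(switch) = 4632/8 = 579.000
Difference = 579.000 − 542.857 = 36.143 ms

36.1 ms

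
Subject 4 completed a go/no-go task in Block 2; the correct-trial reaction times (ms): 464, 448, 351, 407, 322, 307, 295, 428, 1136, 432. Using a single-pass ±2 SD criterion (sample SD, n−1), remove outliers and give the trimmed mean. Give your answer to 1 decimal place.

n = 10, ΣRT = 4590, M = 459.000
Σ(x−M)² = 543302.00; s = √(543302.00/9) = 245.697
Cutoffs: 459.000 ± 2·245.697 → [-32.4, 950.4]
Outside: 1136 → excluded.
Retained (n=9): Σ = 3454, mean = 3454/9 = 383.778

383.8 ms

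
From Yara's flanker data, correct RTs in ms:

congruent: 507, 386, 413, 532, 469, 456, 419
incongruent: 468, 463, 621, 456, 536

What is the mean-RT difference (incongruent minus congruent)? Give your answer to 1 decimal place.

54.2 ms

M(congruent) = 3182/7 = 454.571
M(incongruent) = 2544/5 = 508.800
Difference = 508.800 − 454.571 = 54.229 ms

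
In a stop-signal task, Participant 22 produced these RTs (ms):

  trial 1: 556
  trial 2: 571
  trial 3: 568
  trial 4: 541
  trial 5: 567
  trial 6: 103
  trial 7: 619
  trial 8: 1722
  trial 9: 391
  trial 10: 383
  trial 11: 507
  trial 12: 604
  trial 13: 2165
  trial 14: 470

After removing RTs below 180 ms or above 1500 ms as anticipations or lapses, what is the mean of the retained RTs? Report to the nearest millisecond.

Excluded: 103, 1722, 2165
Retained (n=11): Σ = 5777
Mean = 5777/11 = 525.1818

525 ms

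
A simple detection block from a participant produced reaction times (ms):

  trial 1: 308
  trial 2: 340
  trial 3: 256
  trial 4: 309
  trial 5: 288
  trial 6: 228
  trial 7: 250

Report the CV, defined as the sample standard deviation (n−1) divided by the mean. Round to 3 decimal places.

0.140

n = 7, Σ = 1979, M = 282.7143
Σ(x−M)² = 9417.429; s = √(9417.429/6) = 39.6178
CV = 39.6178 / 282.7143 = 0.14013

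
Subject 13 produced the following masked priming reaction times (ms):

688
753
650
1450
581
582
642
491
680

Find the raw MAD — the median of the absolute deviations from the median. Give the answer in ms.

Sorted: 491, 581, 582, 642, 650, 680, 688, 753, 1450 → median = 650
|x − 650|: 38, 103, 0, 800, 69, 68, 8, 159, 30
Sorted deviations: 0, 8, 30, 38, 68, 69, 103, 159, 800 → MAD = 68

68 ms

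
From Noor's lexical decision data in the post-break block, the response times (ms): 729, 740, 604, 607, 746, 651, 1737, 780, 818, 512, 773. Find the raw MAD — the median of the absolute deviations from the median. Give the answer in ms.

Sorted: 512, 604, 607, 651, 729, 740, 746, 773, 780, 818, 1737 → median = 740
|x − 740|: 11, 0, 136, 133, 6, 89, 997, 40, 78, 228, 33
Sorted deviations: 0, 6, 11, 33, 40, 78, 89, 133, 136, 228, 997 → MAD = 78

78 ms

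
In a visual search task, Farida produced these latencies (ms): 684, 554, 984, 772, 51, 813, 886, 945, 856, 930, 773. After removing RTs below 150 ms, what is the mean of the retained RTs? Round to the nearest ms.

Excluded: 51
Retained (n=10): Σ = 8197
Mean = 8197/10 = 819.7000

820 ms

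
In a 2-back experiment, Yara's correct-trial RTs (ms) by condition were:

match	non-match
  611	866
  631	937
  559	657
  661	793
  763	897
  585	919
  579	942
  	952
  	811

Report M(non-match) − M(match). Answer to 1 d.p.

M(match) = 4389/7 = 627.000
M(non-match) = 7774/9 = 863.778
Difference = 863.778 − 627.000 = 236.778 ms

236.8 ms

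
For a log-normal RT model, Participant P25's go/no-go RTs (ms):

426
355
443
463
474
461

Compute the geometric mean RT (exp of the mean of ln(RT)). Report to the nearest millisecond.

435 ms

ln(RT): 6.0544, 5.8721, 6.0936, 6.1377, 6.1612, 6.1334
Mean ln(RT) = 36.4525/6 = 6.07541
Geometric mean = exp(6.07541) = 435.03 ms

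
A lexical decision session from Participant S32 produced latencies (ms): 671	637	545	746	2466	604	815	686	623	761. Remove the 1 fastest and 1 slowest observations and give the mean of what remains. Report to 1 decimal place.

692.9 ms

Sorted: 545, 604, 623, 637, 671, 686, 746, 761, 815, 2466
Drop lowest 1 (545) and highest 1 (2466)
Remaining (n=8): Σ = 5543, mean = 5543/8 = 692.875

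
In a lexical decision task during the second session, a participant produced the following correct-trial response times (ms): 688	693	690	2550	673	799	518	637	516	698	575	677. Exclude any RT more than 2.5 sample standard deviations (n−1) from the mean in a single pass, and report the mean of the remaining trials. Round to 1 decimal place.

651.3 ms

n = 12, ΣRT = 9714, M = 809.500
Σ(x−M)² = 3376547.00; s = √(3376547.00/11) = 554.039
Cutoffs: 809.500 ± 2.5·554.039 → [-575.6, 2194.6]
Outside: 2550 → excluded.
Retained (n=11): Σ = 7164, mean = 7164/11 = 651.273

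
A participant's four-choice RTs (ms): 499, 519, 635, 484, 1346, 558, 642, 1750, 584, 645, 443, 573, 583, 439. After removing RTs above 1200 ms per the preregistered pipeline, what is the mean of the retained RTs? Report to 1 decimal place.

550.3 ms

Excluded: 1346, 1750
Retained (n=12): Σ = 6604
Mean = 6604/12 = 550.3333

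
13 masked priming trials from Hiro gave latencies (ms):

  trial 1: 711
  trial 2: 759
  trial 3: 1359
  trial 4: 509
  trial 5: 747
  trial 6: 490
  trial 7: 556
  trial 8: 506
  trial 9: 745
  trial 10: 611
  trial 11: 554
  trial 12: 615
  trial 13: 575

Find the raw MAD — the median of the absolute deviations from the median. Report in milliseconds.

102 ms

Sorted: 490, 506, 509, 554, 556, 575, 611, 615, 711, 745, 747, 759, 1359 → median = 611
|x − 611|: 100, 148, 748, 102, 136, 121, 55, 105, 134, 0, 57, 4, 36
Sorted deviations: 0, 4, 36, 55, 57, 100, 102, 105, 121, 134, 136, 148, 748 → MAD = 102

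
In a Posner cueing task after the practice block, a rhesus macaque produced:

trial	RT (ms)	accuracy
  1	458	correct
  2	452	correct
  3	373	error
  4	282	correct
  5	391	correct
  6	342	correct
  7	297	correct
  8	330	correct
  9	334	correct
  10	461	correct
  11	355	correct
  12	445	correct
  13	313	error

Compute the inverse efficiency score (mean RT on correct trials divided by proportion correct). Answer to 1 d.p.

445.5 ms

Correct trials (n=11): 458, 452, 282, 391, 342, 297, 330, 334, 461, 355, 445
Mean correct RT = 4147/11 = 377.0000 ms
Proportion correct = 11/13
IES = 377.0000 / (11/13) = 445.545 ms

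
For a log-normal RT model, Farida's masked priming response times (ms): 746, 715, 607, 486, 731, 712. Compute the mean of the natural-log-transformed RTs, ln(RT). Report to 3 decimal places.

6.491

ln(RT): 6.6147, 6.5723, 6.4085, 6.1862, 6.5944, 6.5681
Σ ln(RT) = 38.9442
Mean = 38.9442/6 = 6.49071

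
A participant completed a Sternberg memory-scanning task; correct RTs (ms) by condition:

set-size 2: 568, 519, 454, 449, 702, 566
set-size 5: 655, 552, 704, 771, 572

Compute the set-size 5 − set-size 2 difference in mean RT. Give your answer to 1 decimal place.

107.8 ms

M(set-size 2) = 3258/6 = 543.000
M(set-size 5) = 3254/5 = 650.800
Difference = 650.800 − 543.000 = 107.800 ms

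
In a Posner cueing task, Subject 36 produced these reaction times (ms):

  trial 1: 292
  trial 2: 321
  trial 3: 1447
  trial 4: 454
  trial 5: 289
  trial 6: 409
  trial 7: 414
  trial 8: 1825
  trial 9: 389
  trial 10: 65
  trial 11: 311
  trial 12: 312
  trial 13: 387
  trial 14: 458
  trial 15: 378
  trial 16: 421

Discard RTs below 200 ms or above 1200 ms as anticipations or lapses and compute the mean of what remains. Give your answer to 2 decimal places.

Excluded: 65, 1447, 1825
Retained (n=13): Σ = 4835
Mean = 4835/13 = 371.9231

371.92 ms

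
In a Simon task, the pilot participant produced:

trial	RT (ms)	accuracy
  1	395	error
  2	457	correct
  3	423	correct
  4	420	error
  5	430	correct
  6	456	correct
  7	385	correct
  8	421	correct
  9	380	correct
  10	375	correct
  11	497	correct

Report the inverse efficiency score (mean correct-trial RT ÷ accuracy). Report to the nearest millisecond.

Correct trials (n=9): 457, 423, 430, 456, 385, 421, 380, 375, 497
Mean correct RT = 3824/9 = 424.8889 ms
Proportion correct = 9/11
IES = 424.8889 / (9/11) = 519.309 ms

519 ms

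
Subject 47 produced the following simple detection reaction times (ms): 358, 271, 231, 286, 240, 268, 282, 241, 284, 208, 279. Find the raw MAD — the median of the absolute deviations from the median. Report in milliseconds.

Sorted: 208, 231, 240, 241, 268, 271, 279, 282, 284, 286, 358 → median = 271
|x − 271|: 87, 0, 40, 15, 31, 3, 11, 30, 13, 63, 8
Sorted deviations: 0, 3, 8, 11, 13, 15, 30, 31, 40, 63, 87 → MAD = 15

15 ms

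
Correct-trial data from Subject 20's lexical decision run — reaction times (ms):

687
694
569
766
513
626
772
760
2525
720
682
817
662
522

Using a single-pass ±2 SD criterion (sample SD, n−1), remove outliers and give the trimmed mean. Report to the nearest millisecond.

n = 14, ΣRT = 11315, M = 808.214
Σ(x−M)² = 3285172.36; s = √(3285172.36/13) = 502.698
Cutoffs: 808.214 ± 2·502.698 → [-197.2, 1813.6]
Outside: 2525 → excluded.
Retained (n=13): Σ = 8790, mean = 8790/13 = 676.154

676 ms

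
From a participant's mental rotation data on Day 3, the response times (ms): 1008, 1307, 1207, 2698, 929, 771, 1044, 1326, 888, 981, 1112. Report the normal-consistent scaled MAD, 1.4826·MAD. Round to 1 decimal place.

Sorted: 771, 888, 929, 981, 1008, 1044, 1112, 1207, 1307, 1326, 2698 → median = 1044
|x − 1044| sorted: 0, 36, 63, 68, 115, 156, 163, 263, 273, 282, 1654 → MAD = 156
Robust SD ≈ 1.4826 × 156 = 231.286

231.3 ms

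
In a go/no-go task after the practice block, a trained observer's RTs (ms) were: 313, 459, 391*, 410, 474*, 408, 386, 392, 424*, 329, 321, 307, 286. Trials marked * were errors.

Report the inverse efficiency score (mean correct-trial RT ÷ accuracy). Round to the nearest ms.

Correct trials (n=10): 313, 459, 410, 408, 386, 392, 329, 321, 307, 286
Mean correct RT = 3611/10 = 361.1000 ms
Proportion correct = 10/13
IES = 361.1000 / (10/13) = 469.430 ms

469 ms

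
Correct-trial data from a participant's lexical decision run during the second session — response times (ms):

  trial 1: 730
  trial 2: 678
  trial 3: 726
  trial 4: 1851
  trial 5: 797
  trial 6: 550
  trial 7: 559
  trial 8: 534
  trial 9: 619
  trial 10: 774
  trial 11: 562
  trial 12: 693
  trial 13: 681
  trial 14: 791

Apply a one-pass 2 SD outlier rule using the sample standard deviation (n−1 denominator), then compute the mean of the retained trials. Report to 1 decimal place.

668.8 ms

n = 14, ΣRT = 10545, M = 753.214
Σ(x−M)² = 1406334.36; s = √(1406334.36/13) = 328.907
Cutoffs: 753.214 ± 2·328.907 → [95.4, 1411.0]
Outside: 1851 → excluded.
Retained (n=13): Σ = 8694, mean = 8694/13 = 668.769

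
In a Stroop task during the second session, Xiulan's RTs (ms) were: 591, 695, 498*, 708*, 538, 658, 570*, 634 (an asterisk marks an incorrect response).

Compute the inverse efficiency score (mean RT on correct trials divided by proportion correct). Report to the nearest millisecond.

997 ms

Correct trials (n=5): 591, 695, 538, 658, 634
Mean correct RT = 3116/5 = 623.2000 ms
Proportion correct = 5/8
IES = 623.2000 / (5/8) = 997.120 ms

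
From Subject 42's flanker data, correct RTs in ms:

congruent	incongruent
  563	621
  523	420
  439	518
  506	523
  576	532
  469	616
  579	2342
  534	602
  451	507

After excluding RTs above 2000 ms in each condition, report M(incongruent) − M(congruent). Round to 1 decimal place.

26.8 ms

incongruent: exclude 2342
M(congruent) = 4640/9 = 515.556
M(incongruent) = 4339/8 = 542.375
Difference = 542.375 − 515.556 = 26.819 ms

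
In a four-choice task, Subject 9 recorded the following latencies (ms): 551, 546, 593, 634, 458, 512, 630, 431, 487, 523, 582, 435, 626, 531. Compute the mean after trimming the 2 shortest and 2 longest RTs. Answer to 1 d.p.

540.9 ms

Sorted: 431, 435, 458, 487, 512, 523, 531, 546, 551, 582, 593, 626, 630, 634
Drop lowest 2 (431, 435) and highest 2 (630, 634)
Remaining (n=10): Σ = 5409, mean = 5409/10 = 540.900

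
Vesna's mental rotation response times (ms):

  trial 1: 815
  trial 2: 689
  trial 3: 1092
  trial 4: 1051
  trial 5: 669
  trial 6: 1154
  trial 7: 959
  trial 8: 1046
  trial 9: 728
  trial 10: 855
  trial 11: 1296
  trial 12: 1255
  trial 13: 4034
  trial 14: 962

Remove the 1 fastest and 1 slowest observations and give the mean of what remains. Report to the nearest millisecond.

992 ms

Sorted: 669, 689, 728, 815, 855, 959, 962, 1046, 1051, 1092, 1154, 1255, 1296, 4034
Drop lowest 1 (669) and highest 1 (4034)
Remaining (n=12): Σ = 11902, mean = 11902/12 = 991.833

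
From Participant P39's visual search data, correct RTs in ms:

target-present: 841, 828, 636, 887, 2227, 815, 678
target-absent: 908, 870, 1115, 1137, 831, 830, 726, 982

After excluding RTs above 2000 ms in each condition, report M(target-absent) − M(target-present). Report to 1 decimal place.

144.0 ms

target-present: exclude 2227
M(target-present) = 4685/6 = 780.833
M(target-absent) = 7399/8 = 924.875
Difference = 924.875 − 780.833 = 144.042 ms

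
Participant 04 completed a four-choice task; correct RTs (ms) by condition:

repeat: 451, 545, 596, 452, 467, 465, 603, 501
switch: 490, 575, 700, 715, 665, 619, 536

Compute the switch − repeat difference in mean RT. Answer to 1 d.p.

104.3 ms

M(repeat) = 4080/8 = 510.000
M(switch) = 4300/7 = 614.286
Difference = 614.286 − 510.000 = 104.286 ms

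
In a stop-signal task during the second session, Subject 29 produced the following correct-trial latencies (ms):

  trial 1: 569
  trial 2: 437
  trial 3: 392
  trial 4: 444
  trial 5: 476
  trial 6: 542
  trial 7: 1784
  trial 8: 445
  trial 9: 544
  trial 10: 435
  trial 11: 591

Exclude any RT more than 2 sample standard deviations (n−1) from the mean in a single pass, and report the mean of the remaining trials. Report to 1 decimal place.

487.5 ms

n = 11, ΣRT = 6659, M = 605.364
Σ(x−M)² = 1569876.55; s = √(1569876.55/10) = 396.217
Cutoffs: 605.364 ± 2·396.217 → [-187.1, 1397.8]
Outside: 1784 → excluded.
Retained (n=10): Σ = 4875, mean = 4875/10 = 487.500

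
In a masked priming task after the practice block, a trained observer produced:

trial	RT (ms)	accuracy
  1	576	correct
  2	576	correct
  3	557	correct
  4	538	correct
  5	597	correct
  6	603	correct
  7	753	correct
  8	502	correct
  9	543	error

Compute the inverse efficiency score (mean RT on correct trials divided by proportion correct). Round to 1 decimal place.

661.2 ms

Correct trials (n=8): 576, 576, 557, 538, 597, 603, 753, 502
Mean correct RT = 4702/8 = 587.7500 ms
Proportion correct = 8/9
IES = 587.7500 / (8/9) = 661.219 ms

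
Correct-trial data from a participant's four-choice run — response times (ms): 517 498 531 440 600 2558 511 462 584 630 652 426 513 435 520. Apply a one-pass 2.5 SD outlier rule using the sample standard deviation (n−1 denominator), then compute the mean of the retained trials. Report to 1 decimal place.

522.8 ms

n = 15, ΣRT = 9877, M = 658.467
Σ(x−M)² = 3932437.73; s = √(3932437.73/14) = 529.989
Cutoffs: 658.467 ± 2.5·529.989 → [-666.5, 1983.4]
Outside: 2558 → excluded.
Retained (n=14): Σ = 7319, mean = 7319/14 = 522.786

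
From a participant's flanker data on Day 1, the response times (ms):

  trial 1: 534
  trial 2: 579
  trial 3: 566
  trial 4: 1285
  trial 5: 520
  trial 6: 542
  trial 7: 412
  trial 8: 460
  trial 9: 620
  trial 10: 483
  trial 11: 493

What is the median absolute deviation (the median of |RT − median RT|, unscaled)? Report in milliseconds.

45 ms

Sorted: 412, 460, 483, 493, 520, 534, 542, 566, 579, 620, 1285 → median = 534
|x − 534|: 0, 45, 32, 751, 14, 8, 122, 74, 86, 51, 41
Sorted deviations: 0, 8, 14, 32, 41, 45, 51, 74, 86, 122, 751 → MAD = 45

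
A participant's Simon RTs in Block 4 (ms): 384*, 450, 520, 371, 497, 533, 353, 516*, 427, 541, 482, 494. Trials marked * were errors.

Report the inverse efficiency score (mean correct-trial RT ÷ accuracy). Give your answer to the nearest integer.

Correct trials (n=10): 450, 520, 371, 497, 533, 353, 427, 541, 482, 494
Mean correct RT = 4668/10 = 466.8000 ms
Proportion correct = 10/12
IES = 466.8000 / (10/12) = 560.160 ms

560 ms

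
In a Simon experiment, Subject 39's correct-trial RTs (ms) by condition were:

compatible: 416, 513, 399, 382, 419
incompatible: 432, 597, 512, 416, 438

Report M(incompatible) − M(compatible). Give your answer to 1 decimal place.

53.2 ms

M(compatible) = 2129/5 = 425.800
M(incompatible) = 2395/5 = 479.000
Difference = 479.000 − 425.800 = 53.200 ms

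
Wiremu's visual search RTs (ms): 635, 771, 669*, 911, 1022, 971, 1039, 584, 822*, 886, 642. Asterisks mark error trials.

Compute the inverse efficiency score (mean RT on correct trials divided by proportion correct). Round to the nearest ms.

Correct trials (n=9): 635, 771, 911, 1022, 971, 1039, 584, 886, 642
Mean correct RT = 7461/9 = 829.0000 ms
Proportion correct = 9/11
IES = 829.0000 / (9/11) = 1013.222 ms

1013 ms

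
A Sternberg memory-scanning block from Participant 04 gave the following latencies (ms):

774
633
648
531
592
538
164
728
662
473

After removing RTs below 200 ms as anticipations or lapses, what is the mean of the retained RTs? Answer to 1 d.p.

619.9 ms

Excluded: 164
Retained (n=9): Σ = 5579
Mean = 5579/9 = 619.8889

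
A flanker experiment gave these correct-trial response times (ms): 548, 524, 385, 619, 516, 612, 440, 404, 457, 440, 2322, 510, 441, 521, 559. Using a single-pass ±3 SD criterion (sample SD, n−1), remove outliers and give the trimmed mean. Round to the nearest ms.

498 ms

n = 15, ΣRT = 9298, M = 619.867
Σ(x−M)² = 3172997.73; s = √(3172997.73/14) = 476.070
Cutoffs: 619.867 ± 3·476.070 → [-808.3, 2048.1]
Outside: 2322 → excluded.
Retained (n=14): Σ = 6976, mean = 6976/14 = 498.286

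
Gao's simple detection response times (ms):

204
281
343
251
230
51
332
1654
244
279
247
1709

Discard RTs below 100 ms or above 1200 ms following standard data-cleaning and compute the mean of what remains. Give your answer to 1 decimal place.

Excluded: 51, 1654, 1709
Retained (n=9): Σ = 2411
Mean = 2411/9 = 267.8889

267.9 ms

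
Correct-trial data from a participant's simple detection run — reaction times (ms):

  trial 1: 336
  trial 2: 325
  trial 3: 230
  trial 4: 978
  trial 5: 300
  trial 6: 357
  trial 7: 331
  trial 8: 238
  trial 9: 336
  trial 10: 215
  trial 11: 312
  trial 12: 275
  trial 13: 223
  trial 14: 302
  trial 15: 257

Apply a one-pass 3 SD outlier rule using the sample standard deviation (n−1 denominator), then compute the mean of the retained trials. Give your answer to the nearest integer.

n = 15, ΣRT = 5015, M = 334.333
Σ(x−M)² = 473949.33; s = √(473949.33/14) = 183.993
Cutoffs: 334.333 ± 3·183.993 → [-217.6, 886.3]
Outside: 978 → excluded.
Retained (n=14): Σ = 4037, mean = 4037/14 = 288.357

288 ms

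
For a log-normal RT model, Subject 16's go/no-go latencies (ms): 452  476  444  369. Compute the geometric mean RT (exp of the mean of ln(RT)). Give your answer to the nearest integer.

433 ms

ln(RT): 6.1137, 6.1654, 6.0958, 5.9108
Mean ln(RT) = 24.2857/4 = 6.07143
Geometric mean = exp(6.07143) = 433.30 ms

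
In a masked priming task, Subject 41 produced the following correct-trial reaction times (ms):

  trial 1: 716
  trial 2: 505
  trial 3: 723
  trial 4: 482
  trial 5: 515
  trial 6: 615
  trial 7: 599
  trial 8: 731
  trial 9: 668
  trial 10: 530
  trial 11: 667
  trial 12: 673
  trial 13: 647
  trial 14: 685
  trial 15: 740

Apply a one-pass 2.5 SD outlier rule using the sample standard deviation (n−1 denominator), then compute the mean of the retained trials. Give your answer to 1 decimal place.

n = 15, ΣRT = 9496, M = 633.067
Σ(x−M)² = 108120.93; s = √(108120.93/14) = 87.880
Cutoffs: 633.067 ± 2.5·87.880 → [413.4, 852.8]
No RTs fall outside the cutoffs; all 15 retained. Mean = 9496/15 = 633.067

633.1 ms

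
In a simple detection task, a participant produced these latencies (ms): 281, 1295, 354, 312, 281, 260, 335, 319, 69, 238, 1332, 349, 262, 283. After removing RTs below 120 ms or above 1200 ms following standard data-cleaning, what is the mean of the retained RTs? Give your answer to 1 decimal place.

297.6 ms

Excluded: 69, 1295, 1332
Retained (n=11): Σ = 3274
Mean = 3274/11 = 297.6364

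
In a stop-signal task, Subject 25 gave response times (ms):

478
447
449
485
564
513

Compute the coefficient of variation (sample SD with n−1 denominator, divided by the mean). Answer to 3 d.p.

n = 6, Σ = 2936, M = 489.3333
Σ(x−M)² = 9701.333; s = √(9701.333/5) = 44.0485
CV = 44.0485 / 489.3333 = 0.09002

0.090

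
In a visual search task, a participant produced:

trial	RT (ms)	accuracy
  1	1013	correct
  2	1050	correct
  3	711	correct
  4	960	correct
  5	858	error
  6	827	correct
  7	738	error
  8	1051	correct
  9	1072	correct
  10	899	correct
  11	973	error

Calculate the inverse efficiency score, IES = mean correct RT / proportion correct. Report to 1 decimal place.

Correct trials (n=8): 1013, 1050, 711, 960, 827, 1051, 1072, 899
Mean correct RT = 7583/8 = 947.8750 ms
Proportion correct = 8/11
IES = 947.8750 / (8/11) = 1303.328 ms

1303.3 ms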